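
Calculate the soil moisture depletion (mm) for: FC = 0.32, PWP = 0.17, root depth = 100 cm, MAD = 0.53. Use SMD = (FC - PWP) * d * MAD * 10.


SMD = (FC - PWP) * d * MAD * 10
SMD = (0.32 - 0.17) * 100 * 0.53 * 10
SMD = 0.1500 * 100 * 0.53 * 10

79.5000 mm


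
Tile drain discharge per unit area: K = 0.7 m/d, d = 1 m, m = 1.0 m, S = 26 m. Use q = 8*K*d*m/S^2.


q = 8*K*d*m/S^2
q = 8*0.7*1*1.0/26^2
q = 5.6000 / 676

0.0083 m/d


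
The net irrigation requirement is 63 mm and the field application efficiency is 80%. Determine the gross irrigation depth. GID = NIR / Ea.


Ea = 80% = 0.8
GID = NIR / Ea = 63 / 0.8 = 78.7500 mm

78.7500 mm


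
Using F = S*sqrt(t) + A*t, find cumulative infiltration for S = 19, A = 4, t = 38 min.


F = S*sqrt(t) + A*t
F = 19*sqrt(38) + 4*38
F = 19*6.164414 + 152

269.1239 mm


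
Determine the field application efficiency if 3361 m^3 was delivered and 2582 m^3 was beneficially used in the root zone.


Ea = V_root / V_field * 100 = 2582 / 3361 * 100 = 76.8224%

76.8224 %


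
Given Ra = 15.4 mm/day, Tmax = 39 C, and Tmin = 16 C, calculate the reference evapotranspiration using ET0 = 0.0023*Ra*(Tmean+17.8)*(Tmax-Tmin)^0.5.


Tmean = (Tmax + Tmin)/2 = (39 + 16)/2 = 27.5
ET0 = 0.0023 * 15.4 * (27.5 + 17.8) * sqrt(39 - 16)
ET0 = 0.0023 * 15.4 * 45.3 * 4.795832

7.6950 mm/day


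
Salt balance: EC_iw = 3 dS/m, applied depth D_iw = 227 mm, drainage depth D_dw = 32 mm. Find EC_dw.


EC_dw = EC_iw * D_iw / D_dw
EC_dw = 3 * 227 / 32
EC_dw = 681 / 32

21.2812 dS/m


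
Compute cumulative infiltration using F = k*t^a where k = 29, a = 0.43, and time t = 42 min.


F = k * t^a = 29 * 42^0.43
F = 29 * 4.988813

144.6756 mm


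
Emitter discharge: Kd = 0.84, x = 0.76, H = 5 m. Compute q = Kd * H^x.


q = Kd * H^x = 0.84 * 5^0.76 = 0.84 * 3.397952

2.8543 L/h


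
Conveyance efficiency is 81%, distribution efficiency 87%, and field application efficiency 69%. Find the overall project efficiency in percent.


Ec = 0.81, Eb = 0.87, Ea = 0.69
E = 0.81 * 0.87 * 0.69 * 100 = 48.6243%

48.6243 %


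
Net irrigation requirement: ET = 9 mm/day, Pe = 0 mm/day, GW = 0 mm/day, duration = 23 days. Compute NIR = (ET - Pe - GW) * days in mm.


Daily deficit = ET - Pe - GW = 9 - 0 - 0 = 9 mm/day
NIR = 9 * 23 = 207 mm

207.0000 mm


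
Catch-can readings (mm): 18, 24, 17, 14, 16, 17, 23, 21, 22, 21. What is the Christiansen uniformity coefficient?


mean = 19.300000 mm
MAD = 2.900000 mm
CU = (1 - 2.900000/19.300000)*100

84.9741 %


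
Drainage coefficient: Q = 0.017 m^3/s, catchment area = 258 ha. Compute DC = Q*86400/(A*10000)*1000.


DC = Q * 86400 / (A * 10000) * 1000
DC = 0.017 * 86400 / (258 * 10000) * 1000
DC = 1468800.0000 / 2580000

0.5693 mm/day


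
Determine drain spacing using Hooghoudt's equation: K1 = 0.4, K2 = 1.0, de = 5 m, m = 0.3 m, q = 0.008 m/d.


S^2 = 8*K2*de*m/q + 4*K1*m^2/q
S^2 = 8*1.0*5*0.3/0.008 + 4*0.4*0.3^2/0.008
S = sqrt(1518.0000)

38.9615 m


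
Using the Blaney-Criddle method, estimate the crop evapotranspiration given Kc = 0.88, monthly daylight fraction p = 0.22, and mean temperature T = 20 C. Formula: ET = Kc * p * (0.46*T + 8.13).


ET = Kc * p * (0.46*T + 8.13)
ET = 0.88 * 0.22 * (0.46*20 + 8.13)
ET = 0.88 * 0.22 * 17.3300

3.3551 mm/day


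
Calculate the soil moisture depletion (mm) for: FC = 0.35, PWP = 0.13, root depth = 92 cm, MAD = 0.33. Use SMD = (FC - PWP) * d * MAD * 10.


SMD = (FC - PWP) * d * MAD * 10
SMD = (0.35 - 0.13) * 92 * 0.33 * 10
SMD = 0.2200 * 92 * 0.33 * 10

66.7920 mm


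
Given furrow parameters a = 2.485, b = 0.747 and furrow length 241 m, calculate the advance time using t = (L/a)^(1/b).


t = (L/a)^(1/b)
t = (241/2.485)^(1/0.747)
t = 96.981891^(1/0.747)

456.6244 min


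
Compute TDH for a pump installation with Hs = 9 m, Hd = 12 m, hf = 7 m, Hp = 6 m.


TDH = Hs + Hd + hf + Hp = 9 + 12 + 7 + 6 = 34

34 m


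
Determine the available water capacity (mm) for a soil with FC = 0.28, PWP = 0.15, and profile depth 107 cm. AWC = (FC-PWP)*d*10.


AWC = (FC - PWP) * d * 10
AWC = (0.28 - 0.15) * 107 * 10
AWC = 0.1300 * 107 * 10

139.1000 mm


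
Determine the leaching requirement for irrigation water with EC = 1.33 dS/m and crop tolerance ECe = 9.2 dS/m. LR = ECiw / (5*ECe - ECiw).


LR = ECiw / (5*ECe - ECiw)
LR = 1.33 / (5*9.2 - 1.33)
LR = 1.33 / 44.6700

0.0298


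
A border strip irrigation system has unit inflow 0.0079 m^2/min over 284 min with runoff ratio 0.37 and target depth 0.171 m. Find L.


L = q*t/((1+r)*Z)
L = 0.0079*284/((1+0.37)*0.171)
L = 2.2436/0.23427

9.5770 m


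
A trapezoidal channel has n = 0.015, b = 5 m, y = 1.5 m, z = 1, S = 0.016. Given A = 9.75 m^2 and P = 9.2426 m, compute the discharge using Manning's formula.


R = A/P = 9.75/9.2426 = 1.054898
Q = (1/0.015) * 9.75 * 1.054898^(2/3) * 0.016^0.5

85.2015 m^3/s


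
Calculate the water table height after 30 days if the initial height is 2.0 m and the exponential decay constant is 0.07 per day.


m = m0 * exp(-k*t)
m = 2.0 * exp(-0.07 * 30)
m = 2.0 * exp(-2.1000)

0.2449 m


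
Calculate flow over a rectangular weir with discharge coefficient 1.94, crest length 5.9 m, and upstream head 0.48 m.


Q = C * L * H^(3/2) = 1.94 * 5.9 * 0.48^1.5 = 1.94 * 5.9 * 0.332554

3.8064 m^3/s


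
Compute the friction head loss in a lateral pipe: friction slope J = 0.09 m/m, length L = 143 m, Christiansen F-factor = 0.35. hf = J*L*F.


hf = J * L * F = 0.09 * 143 * 0.35 = 4.5045 m

4.5045 m


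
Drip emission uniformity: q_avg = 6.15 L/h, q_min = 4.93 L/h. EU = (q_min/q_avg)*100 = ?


EU = (q_min/q_avg)*100 = (4.93/6.15)*100 = 80.1626%

80.1626 %


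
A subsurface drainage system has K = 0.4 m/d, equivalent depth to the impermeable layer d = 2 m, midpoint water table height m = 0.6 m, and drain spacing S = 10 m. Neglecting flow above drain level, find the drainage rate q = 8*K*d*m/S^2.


q = 8*K*d*m/S^2
q = 8*0.4*2*0.6/10^2
q = 3.8400 / 100

0.0384 m/d


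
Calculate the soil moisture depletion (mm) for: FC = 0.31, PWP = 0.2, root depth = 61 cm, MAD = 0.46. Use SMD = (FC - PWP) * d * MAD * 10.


SMD = (FC - PWP) * d * MAD * 10
SMD = (0.31 - 0.2) * 61 * 0.46 * 10
SMD = 0.1100 * 61 * 0.46 * 10

30.8660 mm


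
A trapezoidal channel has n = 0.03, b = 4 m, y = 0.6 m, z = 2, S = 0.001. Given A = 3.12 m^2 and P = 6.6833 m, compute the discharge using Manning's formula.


R = A/P = 3.12/6.6833 = 0.466835
Q = (1/0.03) * 3.12 * 0.466835^(2/3) * 0.001^0.5

1.9791 m^3/s


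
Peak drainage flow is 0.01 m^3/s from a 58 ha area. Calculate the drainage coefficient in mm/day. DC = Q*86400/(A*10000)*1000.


DC = Q * 86400 / (A * 10000) * 1000
DC = 0.01 * 86400 / (58 * 10000) * 1000
DC = 864000.0000 / 580000

1.4897 mm/day


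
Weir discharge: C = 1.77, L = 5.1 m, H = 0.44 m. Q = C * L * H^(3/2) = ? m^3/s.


Q = C * L * H^(3/2) = 1.77 * 5.1 * 0.44^1.5 = 1.77 * 5.1 * 0.291863

2.6346 m^3/s


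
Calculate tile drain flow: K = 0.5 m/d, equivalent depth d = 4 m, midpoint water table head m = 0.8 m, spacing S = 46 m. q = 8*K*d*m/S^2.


q = 8*K*d*m/S^2
q = 8*0.5*4*0.8/46^2
q = 12.8000 / 2116

0.0060 m/d


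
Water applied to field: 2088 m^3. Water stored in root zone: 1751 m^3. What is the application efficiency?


Ea = V_root / V_field * 100 = 1751 / 2088 * 100 = 83.8602%

83.8602 %


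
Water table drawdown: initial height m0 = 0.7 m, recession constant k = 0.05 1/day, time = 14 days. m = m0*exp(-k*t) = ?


m = m0 * exp(-k*t)
m = 0.7 * exp(-0.05 * 14)
m = 0.7 * exp(-0.7000)

0.3476 m


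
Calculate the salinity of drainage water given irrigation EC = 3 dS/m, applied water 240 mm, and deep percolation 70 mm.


EC_dw = EC_iw * D_iw / D_dw
EC_dw = 3 * 240 / 70
EC_dw = 720 / 70

10.2857 dS/m


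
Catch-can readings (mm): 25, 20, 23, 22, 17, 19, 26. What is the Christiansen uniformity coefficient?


mean = 21.714286 mm
MAD = 2.612245 mm
CU = (1 - 2.612245/21.714286)*100

87.9699 %


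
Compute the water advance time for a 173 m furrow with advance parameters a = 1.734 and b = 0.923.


t = (L/a)^(1/b)
t = (173/1.734)^(1/0.923)
t = 99.769319^(1/0.923)

146.4740 min


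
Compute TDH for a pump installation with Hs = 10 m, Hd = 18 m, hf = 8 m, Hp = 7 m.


TDH = Hs + Hd + hf + Hp = 10 + 18 + 8 + 7 = 43

43 m


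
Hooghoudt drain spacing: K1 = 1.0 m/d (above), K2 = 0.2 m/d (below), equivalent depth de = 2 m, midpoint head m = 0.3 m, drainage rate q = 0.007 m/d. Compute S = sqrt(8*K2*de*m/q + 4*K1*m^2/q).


S^2 = 8*K2*de*m/q + 4*K1*m^2/q
S^2 = 8*0.2*2*0.3/0.007 + 4*1.0*0.3^2/0.007
S = sqrt(188.5714)

13.7321 m


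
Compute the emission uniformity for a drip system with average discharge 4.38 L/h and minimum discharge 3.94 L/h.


EU = (q_min/q_avg)*100 = (3.94/4.38)*100 = 89.9543%

89.9543 %


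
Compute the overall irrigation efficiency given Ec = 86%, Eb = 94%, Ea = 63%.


Ec = 0.86, Eb = 0.94, Ea = 0.63
E = 0.86 * 0.94 * 0.63 * 100 = 50.9292%

50.9292 %


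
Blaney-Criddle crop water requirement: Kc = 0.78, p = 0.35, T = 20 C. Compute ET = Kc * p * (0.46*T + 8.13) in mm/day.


ET = Kc * p * (0.46*T + 8.13)
ET = 0.78 * 0.35 * (0.46*20 + 8.13)
ET = 0.78 * 0.35 * 17.3300

4.7311 mm/day


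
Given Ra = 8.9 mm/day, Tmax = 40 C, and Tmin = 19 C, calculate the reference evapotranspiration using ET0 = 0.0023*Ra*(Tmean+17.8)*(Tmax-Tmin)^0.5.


Tmean = (Tmax + Tmin)/2 = (40 + 19)/2 = 29.5
ET0 = 0.0023 * 8.9 * (29.5 + 17.8) * sqrt(40 - 19)
ET0 = 0.0023 * 8.9 * 47.3 * 4.582576

4.4370 mm/day


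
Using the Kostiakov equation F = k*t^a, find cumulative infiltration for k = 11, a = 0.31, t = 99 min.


F = k * t^a = 11 * 99^0.31
F = 11 * 4.155726

45.7130 mm


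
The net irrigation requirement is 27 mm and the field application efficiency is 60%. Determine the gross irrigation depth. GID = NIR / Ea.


Ea = 60% = 0.6
GID = NIR / Ea = 27 / 0.6 = 45.0000 mm

45.0000 mm


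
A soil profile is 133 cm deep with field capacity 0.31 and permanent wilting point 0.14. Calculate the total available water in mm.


AWC = (FC - PWP) * d * 10
AWC = (0.31 - 0.14) * 133 * 10
AWC = 0.1700 * 133 * 10

226.1000 mm


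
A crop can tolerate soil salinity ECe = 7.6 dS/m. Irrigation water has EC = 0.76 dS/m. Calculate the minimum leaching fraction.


LR = ECiw / (5*ECe - ECiw)
LR = 0.76 / (5*7.6 - 0.76)
LR = 0.76 / 37.2400

0.0204


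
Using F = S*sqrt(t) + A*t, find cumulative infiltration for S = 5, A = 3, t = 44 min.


F = S*sqrt(t) + A*t
F = 5*sqrt(44) + 3*44
F = 5*6.633250 + 132

165.1662 mm


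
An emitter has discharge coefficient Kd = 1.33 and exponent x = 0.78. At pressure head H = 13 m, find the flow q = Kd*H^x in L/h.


q = Kd * H^x = 1.33 * 13^0.78 = 1.33 * 7.393938

9.8339 L/h


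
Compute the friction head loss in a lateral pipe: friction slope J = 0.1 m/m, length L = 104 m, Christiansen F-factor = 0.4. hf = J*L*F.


hf = J * L * F = 0.1 * 104 * 0.4 = 4.1600 m

4.1600 m


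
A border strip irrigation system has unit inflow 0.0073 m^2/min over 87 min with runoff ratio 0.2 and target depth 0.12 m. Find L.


L = q*t/((1+r)*Z)
L = 0.0073*87/((1+0.2)*0.12)
L = 0.6351/0.144

4.4104 m


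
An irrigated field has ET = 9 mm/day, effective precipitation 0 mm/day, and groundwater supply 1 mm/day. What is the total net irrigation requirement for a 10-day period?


Daily deficit = ET - Pe - GW = 9 - 0 - 1 = 8 mm/day
NIR = 8 * 10 = 80 mm

80.0000 mm


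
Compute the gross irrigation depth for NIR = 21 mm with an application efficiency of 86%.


Ea = 86% = 0.86
GID = NIR / Ea = 21 / 0.86 = 24.4186 mm

24.4186 mm


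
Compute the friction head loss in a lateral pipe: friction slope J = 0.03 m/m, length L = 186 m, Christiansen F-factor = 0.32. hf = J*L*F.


hf = J * L * F = 0.03 * 186 * 0.32 = 1.7856 m

1.7856 m


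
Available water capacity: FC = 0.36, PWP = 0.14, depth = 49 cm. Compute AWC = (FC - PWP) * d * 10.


AWC = (FC - PWP) * d * 10
AWC = (0.36 - 0.14) * 49 * 10
AWC = 0.2200 * 49 * 10

107.8000 mm


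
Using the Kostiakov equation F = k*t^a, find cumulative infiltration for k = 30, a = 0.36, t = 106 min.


F = k * t^a = 30 * 106^0.36
F = 30 * 5.359325

160.7798 mm


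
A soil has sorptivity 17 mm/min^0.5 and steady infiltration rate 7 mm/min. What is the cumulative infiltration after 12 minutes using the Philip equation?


F = S*sqrt(t) + A*t
F = 17*sqrt(12) + 7*12
F = 17*3.464102 + 84

142.8897 mm


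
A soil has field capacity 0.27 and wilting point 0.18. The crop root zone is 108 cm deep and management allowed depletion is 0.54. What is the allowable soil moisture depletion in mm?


SMD = (FC - PWP) * d * MAD * 10
SMD = (0.27 - 0.18) * 108 * 0.54 * 10
SMD = 0.0900 * 108 * 0.54 * 10

52.4880 mm


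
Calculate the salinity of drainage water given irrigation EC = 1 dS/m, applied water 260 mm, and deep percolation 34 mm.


EC_dw = EC_iw * D_iw / D_dw
EC_dw = 1 * 260 / 34
EC_dw = 260 / 34

7.6471 dS/m


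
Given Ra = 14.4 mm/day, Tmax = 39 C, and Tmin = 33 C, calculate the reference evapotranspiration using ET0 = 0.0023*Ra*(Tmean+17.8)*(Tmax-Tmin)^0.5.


Tmean = (Tmax + Tmin)/2 = (39 + 33)/2 = 36.0
ET0 = 0.0023 * 14.4 * (36.0 + 17.8) * sqrt(39 - 33)
ET0 = 0.0023 * 14.4 * 53.8 * 2.449490

4.3646 mm/day


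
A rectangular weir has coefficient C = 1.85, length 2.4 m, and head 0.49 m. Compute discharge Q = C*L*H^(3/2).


Q = C * L * H^(3/2) = 1.85 * 2.4 * 0.49^1.5 = 1.85 * 2.4 * 0.343000

1.5229 m^3/s


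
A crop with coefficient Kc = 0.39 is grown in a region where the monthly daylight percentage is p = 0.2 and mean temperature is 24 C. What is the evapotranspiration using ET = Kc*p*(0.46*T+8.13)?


ET = Kc * p * (0.46*T + 8.13)
ET = 0.39 * 0.2 * (0.46*24 + 8.13)
ET = 0.39 * 0.2 * 19.1700

1.4953 mm/day


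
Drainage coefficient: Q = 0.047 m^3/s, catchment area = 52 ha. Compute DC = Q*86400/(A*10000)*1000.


DC = Q * 86400 / (A * 10000) * 1000
DC = 0.047 * 86400 / (52 * 10000) * 1000
DC = 4060800.0000 / 520000

7.8092 mm/day


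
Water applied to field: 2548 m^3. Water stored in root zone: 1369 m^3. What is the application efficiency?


Ea = V_root / V_field * 100 = 1369 / 2548 * 100 = 53.7284%

53.7284 %


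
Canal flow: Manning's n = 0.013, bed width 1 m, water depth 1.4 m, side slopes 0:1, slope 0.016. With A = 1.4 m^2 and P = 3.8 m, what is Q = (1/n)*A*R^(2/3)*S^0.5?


R = A/P = 1.4/3.8 = 0.368421
Q = (1/0.013) * 1.4 * 0.368421^(2/3) * 0.016^0.5

7.0007 m^3/s


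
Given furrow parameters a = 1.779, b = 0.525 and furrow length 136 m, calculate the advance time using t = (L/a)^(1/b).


t = (L/a)^(1/b)
t = (136/1.779)^(1/0.525)
t = 76.447442^(1/0.525)

3866.8561 min


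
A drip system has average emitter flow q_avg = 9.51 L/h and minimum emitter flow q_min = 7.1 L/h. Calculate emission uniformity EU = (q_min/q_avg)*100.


EU = (q_min/q_avg)*100 = (7.1/9.51)*100 = 74.6583%

74.6583 %


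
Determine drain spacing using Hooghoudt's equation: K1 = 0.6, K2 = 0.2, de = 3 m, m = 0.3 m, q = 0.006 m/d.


S^2 = 8*K2*de*m/q + 4*K1*m^2/q
S^2 = 8*0.2*3*0.3/0.006 + 4*0.6*0.3^2/0.006
S = sqrt(276.0000)

16.6132 m


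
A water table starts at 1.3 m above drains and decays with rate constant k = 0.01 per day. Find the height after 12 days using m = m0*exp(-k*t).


m = m0 * exp(-k*t)
m = 1.3 * exp(-0.01 * 12)
m = 1.3 * exp(-0.1200)

1.1530 m


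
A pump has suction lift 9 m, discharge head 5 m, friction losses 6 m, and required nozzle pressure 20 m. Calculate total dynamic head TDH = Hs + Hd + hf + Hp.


TDH = Hs + Hd + hf + Hp = 9 + 5 + 6 + 20 = 40

40 m


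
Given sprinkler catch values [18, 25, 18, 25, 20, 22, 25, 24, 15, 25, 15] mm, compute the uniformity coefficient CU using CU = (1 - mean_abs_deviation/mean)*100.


mean = 21.090909 mm
MAD = 3.537190 mm
CU = (1 - 3.537190/21.090909)*100

83.2288 %


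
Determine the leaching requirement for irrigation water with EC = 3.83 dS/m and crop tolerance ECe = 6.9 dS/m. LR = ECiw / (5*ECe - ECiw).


LR = ECiw / (5*ECe - ECiw)
LR = 3.83 / (5*6.9 - 3.83)
LR = 3.83 / 30.6700

0.1249


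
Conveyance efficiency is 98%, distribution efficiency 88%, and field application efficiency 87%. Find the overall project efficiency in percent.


Ec = 0.98, Eb = 0.88, Ea = 0.87
E = 0.98 * 0.88 * 0.87 * 100 = 75.0288%

75.0288 %


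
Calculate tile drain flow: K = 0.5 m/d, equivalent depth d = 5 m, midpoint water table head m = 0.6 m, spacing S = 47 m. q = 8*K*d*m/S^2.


q = 8*K*d*m/S^2
q = 8*0.5*5*0.6/47^2
q = 12.0000 / 2209

0.0054 m/d


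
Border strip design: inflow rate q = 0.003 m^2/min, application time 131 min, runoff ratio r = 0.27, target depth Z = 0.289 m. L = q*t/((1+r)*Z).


L = q*t/((1+r)*Z)
L = 0.003*131/((1+0.27)*0.289)
L = 0.393/0.36703

1.0708 m


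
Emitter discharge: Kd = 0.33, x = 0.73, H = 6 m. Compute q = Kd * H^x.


q = Kd * H^x = 0.33 * 6^0.73 = 0.33 * 3.698711

1.2206 L/h


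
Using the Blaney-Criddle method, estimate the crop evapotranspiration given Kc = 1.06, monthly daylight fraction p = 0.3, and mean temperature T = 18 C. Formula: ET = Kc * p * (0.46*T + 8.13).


ET = Kc * p * (0.46*T + 8.13)
ET = 1.06 * 0.3 * (0.46*18 + 8.13)
ET = 1.06 * 0.3 * 16.4100

5.2184 mm/day


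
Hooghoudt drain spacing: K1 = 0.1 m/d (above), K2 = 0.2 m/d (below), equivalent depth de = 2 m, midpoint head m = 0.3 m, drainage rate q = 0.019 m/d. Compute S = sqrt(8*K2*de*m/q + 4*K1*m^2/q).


S^2 = 8*K2*de*m/q + 4*K1*m^2/q
S^2 = 8*0.2*2*0.3/0.019 + 4*0.1*0.3^2/0.019
S = sqrt(52.4211)

7.2402 m


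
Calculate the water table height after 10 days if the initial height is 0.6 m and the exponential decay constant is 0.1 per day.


m = m0 * exp(-k*t)
m = 0.6 * exp(-0.1 * 10)
m = 0.6 * exp(-1.0000)

0.2207 m


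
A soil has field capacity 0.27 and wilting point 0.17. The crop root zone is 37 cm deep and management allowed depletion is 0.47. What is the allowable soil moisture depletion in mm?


SMD = (FC - PWP) * d * MAD * 10
SMD = (0.27 - 0.17) * 37 * 0.47 * 10
SMD = 0.1000 * 37 * 0.47 * 10

17.3900 mm


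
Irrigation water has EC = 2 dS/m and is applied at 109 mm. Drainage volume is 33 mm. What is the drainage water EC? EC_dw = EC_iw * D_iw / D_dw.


EC_dw = EC_iw * D_iw / D_dw
EC_dw = 2 * 109 / 33
EC_dw = 218 / 33

6.6061 dS/m


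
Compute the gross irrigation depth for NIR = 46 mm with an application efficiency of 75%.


Ea = 75% = 0.75
GID = NIR / Ea = 46 / 0.75 = 61.3333 mm

61.3333 mm


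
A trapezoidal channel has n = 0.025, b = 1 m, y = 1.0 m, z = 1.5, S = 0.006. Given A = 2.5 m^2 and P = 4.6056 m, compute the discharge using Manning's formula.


R = A/P = 2.5/4.6056 = 0.542817
Q = (1/0.025) * 2.5 * 0.542817^(2/3) * 0.006^0.5

5.1544 m^3/s


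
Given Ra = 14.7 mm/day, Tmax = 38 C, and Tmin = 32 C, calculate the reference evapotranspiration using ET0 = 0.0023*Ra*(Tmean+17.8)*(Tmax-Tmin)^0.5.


Tmean = (Tmax + Tmin)/2 = (38 + 32)/2 = 35.0
ET0 = 0.0023 * 14.7 * (35.0 + 17.8) * sqrt(38 - 32)
ET0 = 0.0023 * 14.7 * 52.8 * 2.449490

4.3728 mm/day


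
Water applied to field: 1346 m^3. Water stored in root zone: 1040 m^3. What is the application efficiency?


Ea = V_root / V_field * 100 = 1040 / 1346 * 100 = 77.2660%

77.2660 %


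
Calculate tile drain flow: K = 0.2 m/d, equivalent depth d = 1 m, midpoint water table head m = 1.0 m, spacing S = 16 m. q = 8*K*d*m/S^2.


q = 8*K*d*m/S^2
q = 8*0.2*1*1.0/16^2
q = 1.6000 / 256

0.0063 m/d


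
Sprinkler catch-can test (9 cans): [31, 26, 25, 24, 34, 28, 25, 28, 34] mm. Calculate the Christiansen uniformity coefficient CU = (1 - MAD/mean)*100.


mean = 28.333333 mm
MAD = 3.111111 mm
CU = (1 - 3.111111/28.333333)*100

89.0196 %


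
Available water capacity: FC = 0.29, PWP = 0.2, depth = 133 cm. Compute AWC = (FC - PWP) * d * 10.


AWC = (FC - PWP) * d * 10
AWC = (0.29 - 0.2) * 133 * 10
AWC = 0.0900 * 133 * 10

119.7000 mm


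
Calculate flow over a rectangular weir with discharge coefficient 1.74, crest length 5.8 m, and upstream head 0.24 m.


Q = C * L * H^(3/2) = 1.74 * 5.8 * 0.24^1.5 = 1.74 * 5.8 * 0.117576

1.1866 m^3/s


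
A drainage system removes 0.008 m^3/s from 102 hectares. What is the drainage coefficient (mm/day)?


DC = Q * 86400 / (A * 10000) * 1000
DC = 0.008 * 86400 / (102 * 10000) * 1000
DC = 691200.0000 / 1020000

0.6776 mm/day


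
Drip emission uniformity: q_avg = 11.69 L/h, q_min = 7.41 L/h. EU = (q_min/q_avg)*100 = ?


EU = (q_min/q_avg)*100 = (7.41/11.69)*100 = 63.3875%

63.3875 %


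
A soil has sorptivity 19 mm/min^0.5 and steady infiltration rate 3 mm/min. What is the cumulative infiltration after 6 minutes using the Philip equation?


F = S*sqrt(t) + A*t
F = 19*sqrt(6) + 3*6
F = 19*2.449490 + 18

64.5403 mm


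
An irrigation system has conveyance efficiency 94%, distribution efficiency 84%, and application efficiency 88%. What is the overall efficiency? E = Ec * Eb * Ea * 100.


Ec = 0.94, Eb = 0.84, Ea = 0.88
E = 0.94 * 0.84 * 0.88 * 100 = 69.4848%

69.4848 %


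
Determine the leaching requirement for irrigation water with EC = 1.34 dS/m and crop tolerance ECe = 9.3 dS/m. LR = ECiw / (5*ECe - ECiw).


LR = ECiw / (5*ECe - ECiw)
LR = 1.34 / (5*9.3 - 1.34)
LR = 1.34 / 45.1600

0.0297


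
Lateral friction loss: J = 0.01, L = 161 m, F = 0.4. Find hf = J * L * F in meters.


hf = J * L * F = 0.01 * 161 * 0.4 = 0.6440 m

0.6440 m


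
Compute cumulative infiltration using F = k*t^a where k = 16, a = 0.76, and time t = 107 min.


F = k * t^a = 16 * 107^0.76
F = 16 * 34.860344

557.7655 mm


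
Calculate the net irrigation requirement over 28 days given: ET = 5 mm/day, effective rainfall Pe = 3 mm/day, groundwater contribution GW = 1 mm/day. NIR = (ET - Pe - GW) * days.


Daily deficit = ET - Pe - GW = 5 - 3 - 1 = 1 mm/day
NIR = 1 * 28 = 28 mm

28.0000 mm


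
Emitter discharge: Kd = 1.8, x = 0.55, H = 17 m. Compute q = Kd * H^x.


q = Kd * H^x = 1.8 * 17^0.55 = 1.8 * 4.750583

8.5510 L/h


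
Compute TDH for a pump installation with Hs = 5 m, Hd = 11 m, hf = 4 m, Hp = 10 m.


TDH = Hs + Hd + hf + Hp = 5 + 11 + 4 + 10 = 30

30 m


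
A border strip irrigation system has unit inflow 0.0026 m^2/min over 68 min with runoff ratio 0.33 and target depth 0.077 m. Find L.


L = q*t/((1+r)*Z)
L = 0.0026*68/((1+0.33)*0.077)
L = 0.1768/0.10241

1.7264 m


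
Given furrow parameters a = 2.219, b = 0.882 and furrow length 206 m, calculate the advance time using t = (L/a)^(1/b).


t = (L/a)^(1/b)
t = (206/2.219)^(1/0.882)
t = 92.834610^(1/0.882)

170.2016 min


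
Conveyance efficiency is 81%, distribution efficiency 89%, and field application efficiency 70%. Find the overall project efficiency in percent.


Ec = 0.81, Eb = 0.89, Ea = 0.7
E = 0.81 * 0.89 * 0.7 * 100 = 50.4630%

50.4630 %


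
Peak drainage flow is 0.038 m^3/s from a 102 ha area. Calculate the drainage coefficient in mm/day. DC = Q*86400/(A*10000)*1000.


DC = Q * 86400 / (A * 10000) * 1000
DC = 0.038 * 86400 / (102 * 10000) * 1000
DC = 3283200.0000 / 1020000

3.2188 mm/day


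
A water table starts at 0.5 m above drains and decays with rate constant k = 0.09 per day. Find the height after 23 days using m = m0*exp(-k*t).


m = m0 * exp(-k*t)
m = 0.5 * exp(-0.09 * 23)
m = 0.5 * exp(-2.0700)

0.0631 m


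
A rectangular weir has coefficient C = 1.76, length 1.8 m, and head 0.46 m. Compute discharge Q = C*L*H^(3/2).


Q = C * L * H^(3/2) = 1.76 * 1.8 * 0.46^1.5 = 1.76 * 1.8 * 0.311987

0.9884 m^3/s


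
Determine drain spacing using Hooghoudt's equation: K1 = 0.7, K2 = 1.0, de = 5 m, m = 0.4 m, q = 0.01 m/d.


S^2 = 8*K2*de*m/q + 4*K1*m^2/q
S^2 = 8*1.0*5*0.4/0.01 + 4*0.7*0.4^2/0.01
S = sqrt(1644.8000)

40.5561 m


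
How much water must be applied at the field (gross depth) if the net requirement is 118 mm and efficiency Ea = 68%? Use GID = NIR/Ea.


Ea = 68% = 0.68
GID = NIR / Ea = 118 / 0.68 = 173.5294 mm

173.5294 mm


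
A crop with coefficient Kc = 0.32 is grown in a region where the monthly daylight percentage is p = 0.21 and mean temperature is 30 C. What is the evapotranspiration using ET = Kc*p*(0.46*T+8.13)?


ET = Kc * p * (0.46*T + 8.13)
ET = 0.32 * 0.21 * (0.46*30 + 8.13)
ET = 0.32 * 0.21 * 21.9300

1.4737 mm/day


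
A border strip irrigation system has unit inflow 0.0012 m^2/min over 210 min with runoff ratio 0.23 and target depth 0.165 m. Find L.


L = q*t/((1+r)*Z)
L = 0.0012*210/((1+0.23)*0.165)
L = 0.252/0.20295

1.2417 m


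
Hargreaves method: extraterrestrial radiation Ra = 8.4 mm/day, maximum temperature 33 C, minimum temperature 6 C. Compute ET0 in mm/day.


Tmean = (Tmax + Tmin)/2 = (33 + 6)/2 = 19.5
ET0 = 0.0023 * 8.4 * (19.5 + 17.8) * sqrt(33 - 6)
ET0 = 0.0023 * 8.4 * 37.3 * 5.196152

3.7445 mm/day


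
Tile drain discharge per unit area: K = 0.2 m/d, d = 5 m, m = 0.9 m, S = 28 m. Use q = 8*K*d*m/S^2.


q = 8*K*d*m/S^2
q = 8*0.2*5*0.9/28^2
q = 7.2000 / 784

0.0092 m/d


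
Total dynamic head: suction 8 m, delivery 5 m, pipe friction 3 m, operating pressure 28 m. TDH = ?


TDH = Hs + Hd + hf + Hp = 8 + 5 + 3 + 28 = 44

44 m


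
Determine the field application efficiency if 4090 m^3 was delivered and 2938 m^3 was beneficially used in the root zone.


Ea = V_root / V_field * 100 = 2938 / 4090 * 100 = 71.8337%

71.8337 %


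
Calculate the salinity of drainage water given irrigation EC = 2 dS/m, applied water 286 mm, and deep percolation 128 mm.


EC_dw = EC_iw * D_iw / D_dw
EC_dw = 2 * 286 / 128
EC_dw = 572 / 128

4.4688 dS/m


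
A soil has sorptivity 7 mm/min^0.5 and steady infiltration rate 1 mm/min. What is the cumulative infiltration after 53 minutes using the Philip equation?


F = S*sqrt(t) + A*t
F = 7*sqrt(53) + 1*53
F = 7*7.280110 + 53

103.9608 mm


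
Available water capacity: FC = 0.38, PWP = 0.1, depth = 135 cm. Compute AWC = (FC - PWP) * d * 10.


AWC = (FC - PWP) * d * 10
AWC = (0.38 - 0.1) * 135 * 10
AWC = 0.2800 * 135 * 10

378.0000 mm


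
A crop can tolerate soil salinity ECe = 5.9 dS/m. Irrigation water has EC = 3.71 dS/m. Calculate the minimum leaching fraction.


LR = ECiw / (5*ECe - ECiw)
LR = 3.71 / (5*5.9 - 3.71)
LR = 3.71 / 25.7900

0.1439


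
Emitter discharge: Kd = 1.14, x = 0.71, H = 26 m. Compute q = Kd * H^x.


q = Kd * H^x = 1.14 * 26^0.71 = 1.14 * 10.107205

11.5222 L/h


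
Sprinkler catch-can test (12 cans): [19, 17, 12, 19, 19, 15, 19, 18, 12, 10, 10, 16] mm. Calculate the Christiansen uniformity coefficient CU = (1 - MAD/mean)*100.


mean = 15.500000 mm
MAD = 3.083333 mm
CU = (1 - 3.083333/15.500000)*100

80.1075 %


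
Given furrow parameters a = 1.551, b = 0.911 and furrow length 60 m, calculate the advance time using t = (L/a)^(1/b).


t = (L/a)^(1/b)
t = (60/1.551)^(1/0.911)
t = 38.684720^(1/0.911)

55.2884 min


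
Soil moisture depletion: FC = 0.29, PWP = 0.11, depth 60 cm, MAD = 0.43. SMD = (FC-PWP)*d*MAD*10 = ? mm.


SMD = (FC - PWP) * d * MAD * 10
SMD = (0.29 - 0.11) * 60 * 0.43 * 10
SMD = 0.1800 * 60 * 0.43 * 10

46.4400 mm


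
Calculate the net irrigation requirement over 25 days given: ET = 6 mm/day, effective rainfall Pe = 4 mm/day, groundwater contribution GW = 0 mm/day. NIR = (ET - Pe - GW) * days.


Daily deficit = ET - Pe - GW = 6 - 4 - 0 = 2 mm/day
NIR = 2 * 25 = 50 mm

50.0000 mm


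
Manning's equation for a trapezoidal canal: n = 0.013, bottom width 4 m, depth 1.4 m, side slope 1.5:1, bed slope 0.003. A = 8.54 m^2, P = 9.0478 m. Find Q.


R = A/P = 8.54/9.0478 = 0.943876
Q = (1/0.013) * 8.54 * 0.943876^(2/3) * 0.003^0.5

34.6220 m^3/s


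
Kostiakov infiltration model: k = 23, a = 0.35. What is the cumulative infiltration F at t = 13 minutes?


F = k * t^a = 23 * 13^0.35
F = 23 * 2.454032

56.4427 mm


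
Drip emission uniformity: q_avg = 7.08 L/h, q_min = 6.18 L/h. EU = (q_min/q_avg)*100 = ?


EU = (q_min/q_avg)*100 = (6.18/7.08)*100 = 87.2881%

87.2881 %


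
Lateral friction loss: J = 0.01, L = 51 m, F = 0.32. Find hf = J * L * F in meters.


hf = J * L * F = 0.01 * 51 * 0.32 = 0.1632 m

0.1632 m


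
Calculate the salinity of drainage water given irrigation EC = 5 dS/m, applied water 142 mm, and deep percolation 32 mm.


EC_dw = EC_iw * D_iw / D_dw
EC_dw = 5 * 142 / 32
EC_dw = 710 / 32

22.1875 dS/m


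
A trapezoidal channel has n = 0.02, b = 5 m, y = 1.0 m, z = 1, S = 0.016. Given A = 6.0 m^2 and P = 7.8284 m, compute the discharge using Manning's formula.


R = A/P = 6.0/7.8284 = 0.766440
Q = (1/0.02) * 6.0 * 0.766440^(2/3) * 0.016^0.5

31.7809 m^3/s


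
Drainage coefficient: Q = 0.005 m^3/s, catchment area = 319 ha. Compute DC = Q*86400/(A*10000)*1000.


DC = Q * 86400 / (A * 10000) * 1000
DC = 0.005 * 86400 / (319 * 10000) * 1000
DC = 432000.0000 / 3190000

0.1354 mm/day


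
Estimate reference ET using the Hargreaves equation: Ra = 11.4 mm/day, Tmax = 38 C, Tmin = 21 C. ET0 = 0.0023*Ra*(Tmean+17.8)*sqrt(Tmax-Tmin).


Tmean = (Tmax + Tmin)/2 = (38 + 21)/2 = 29.5
ET0 = 0.0023 * 11.4 * (29.5 + 17.8) * sqrt(38 - 21)
ET0 = 0.0023 * 11.4 * 47.3 * 4.123106

5.1135 mm/day


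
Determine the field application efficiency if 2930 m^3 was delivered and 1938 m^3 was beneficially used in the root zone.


Ea = V_root / V_field * 100 = 1938 / 2930 * 100 = 66.1433%

66.1433 %


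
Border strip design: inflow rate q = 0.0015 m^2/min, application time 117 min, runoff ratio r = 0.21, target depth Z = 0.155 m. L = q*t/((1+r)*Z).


L = q*t/((1+r)*Z)
L = 0.0015*117/((1+0.21)*0.155)
L = 0.1755/0.18755

0.9358 m


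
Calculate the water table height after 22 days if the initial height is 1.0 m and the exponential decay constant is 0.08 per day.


m = m0 * exp(-k*t)
m = 1.0 * exp(-0.08 * 22)
m = 1.0 * exp(-1.7600)

0.1720 m


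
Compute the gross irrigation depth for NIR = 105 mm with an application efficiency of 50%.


Ea = 50% = 0.5
GID = NIR / Ea = 105 / 0.5 = 210.0000 mm

210.0000 mm


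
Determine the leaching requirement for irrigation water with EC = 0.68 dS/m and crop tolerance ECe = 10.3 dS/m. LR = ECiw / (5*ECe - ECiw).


LR = ECiw / (5*ECe - ECiw)
LR = 0.68 / (5*10.3 - 0.68)
LR = 0.68 / 50.8200

0.0134


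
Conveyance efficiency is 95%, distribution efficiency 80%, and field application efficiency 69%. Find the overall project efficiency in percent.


Ec = 0.95, Eb = 0.8, Ea = 0.69
E = 0.95 * 0.8 * 0.69 * 100 = 52.4400%

52.4400 %


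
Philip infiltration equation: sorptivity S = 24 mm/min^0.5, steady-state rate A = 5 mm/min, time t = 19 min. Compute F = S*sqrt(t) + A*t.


F = S*sqrt(t) + A*t
F = 24*sqrt(19) + 5*19
F = 24*4.358899 + 95

199.6136 mm


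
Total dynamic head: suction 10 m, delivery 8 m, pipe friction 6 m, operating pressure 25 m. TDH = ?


TDH = Hs + Hd + hf + Hp = 10 + 8 + 6 + 25 = 49

49 m


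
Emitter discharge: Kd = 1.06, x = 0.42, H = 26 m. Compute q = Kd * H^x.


q = Kd * H^x = 1.06 * 26^0.42 = 1.06 * 3.929061

4.1648 L/h


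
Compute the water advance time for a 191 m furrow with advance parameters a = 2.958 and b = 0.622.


t = (L/a)^(1/b)
t = (191/2.958)^(1/0.622)
t = 64.570656^(1/0.622)

812.8763 min


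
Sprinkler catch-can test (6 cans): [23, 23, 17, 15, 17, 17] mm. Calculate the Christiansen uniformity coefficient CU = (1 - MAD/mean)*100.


mean = 18.666667 mm
MAD = 2.888889 mm
CU = (1 - 2.888889/18.666667)*100

84.5238 %


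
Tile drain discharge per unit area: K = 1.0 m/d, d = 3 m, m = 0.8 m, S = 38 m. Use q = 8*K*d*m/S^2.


q = 8*K*d*m/S^2
q = 8*1.0*3*0.8/38^2
q = 19.2000 / 1444

0.0133 m/d


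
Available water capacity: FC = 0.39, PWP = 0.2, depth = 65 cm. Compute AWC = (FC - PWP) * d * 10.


AWC = (FC - PWP) * d * 10
AWC = (0.39 - 0.2) * 65 * 10
AWC = 0.1900 * 65 * 10

123.5000 mm


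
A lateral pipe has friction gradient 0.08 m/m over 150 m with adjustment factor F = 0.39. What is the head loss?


hf = J * L * F = 0.08 * 150 * 0.39 = 4.6800 m

4.6800 m


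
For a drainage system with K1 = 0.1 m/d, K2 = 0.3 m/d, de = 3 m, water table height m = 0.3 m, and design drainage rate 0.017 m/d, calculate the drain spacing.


S^2 = 8*K2*de*m/q + 4*K1*m^2/q
S^2 = 8*0.3*3*0.3/0.017 + 4*0.1*0.3^2/0.017
S = sqrt(129.1765)

11.3656 m


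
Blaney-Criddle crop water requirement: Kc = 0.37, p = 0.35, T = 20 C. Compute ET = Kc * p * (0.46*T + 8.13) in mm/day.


ET = Kc * p * (0.46*T + 8.13)
ET = 0.37 * 0.35 * (0.46*20 + 8.13)
ET = 0.37 * 0.35 * 17.3300

2.2442 mm/day


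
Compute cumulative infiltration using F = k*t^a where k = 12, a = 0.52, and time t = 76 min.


F = k * t^a = 12 * 76^0.52
F = 12 * 9.506553

114.0786 mm


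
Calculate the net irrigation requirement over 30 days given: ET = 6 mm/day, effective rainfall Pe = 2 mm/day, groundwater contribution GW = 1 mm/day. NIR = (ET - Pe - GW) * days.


Daily deficit = ET - Pe - GW = 6 - 2 - 1 = 3 mm/day
NIR = 3 * 30 = 90 mm

90.0000 mm


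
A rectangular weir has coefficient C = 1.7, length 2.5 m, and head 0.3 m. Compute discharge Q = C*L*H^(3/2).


Q = C * L * H^(3/2) = 1.7 * 2.5 * 0.3^1.5 = 1.7 * 2.5 * 0.164317

0.6983 m^3/s


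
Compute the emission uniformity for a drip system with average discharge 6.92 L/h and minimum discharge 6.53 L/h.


EU = (q_min/q_avg)*100 = (6.53/6.92)*100 = 94.3642%

94.3642 %


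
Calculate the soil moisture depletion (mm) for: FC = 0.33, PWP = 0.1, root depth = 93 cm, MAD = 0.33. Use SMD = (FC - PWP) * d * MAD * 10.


SMD = (FC - PWP) * d * MAD * 10
SMD = (0.33 - 0.1) * 93 * 0.33 * 10
SMD = 0.2300 * 93 * 0.33 * 10

70.5870 mm


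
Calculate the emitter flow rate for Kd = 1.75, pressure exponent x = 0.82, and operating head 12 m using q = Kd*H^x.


q = Kd * H^x = 1.75 * 12^0.82 = 1.75 * 7.672354

13.4266 L/h


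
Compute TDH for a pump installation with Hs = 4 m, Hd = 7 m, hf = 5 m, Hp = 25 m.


TDH = Hs + Hd + hf + Hp = 4 + 7 + 5 + 25 = 41

41 m


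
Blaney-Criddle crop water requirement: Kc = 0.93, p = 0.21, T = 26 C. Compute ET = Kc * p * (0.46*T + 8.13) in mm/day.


ET = Kc * p * (0.46*T + 8.13)
ET = 0.93 * 0.21 * (0.46*26 + 8.13)
ET = 0.93 * 0.21 * 20.0900

3.9236 mm/day


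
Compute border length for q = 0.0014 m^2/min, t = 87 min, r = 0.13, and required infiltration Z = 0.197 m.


L = q*t/((1+r)*Z)
L = 0.0014*87/((1+0.13)*0.197)
L = 0.1218/0.22261

0.5471 m


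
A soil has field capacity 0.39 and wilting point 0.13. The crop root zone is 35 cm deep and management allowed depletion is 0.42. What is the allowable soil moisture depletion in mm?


SMD = (FC - PWP) * d * MAD * 10
SMD = (0.39 - 0.13) * 35 * 0.42 * 10
SMD = 0.2600 * 35 * 0.42 * 10

38.2200 mm


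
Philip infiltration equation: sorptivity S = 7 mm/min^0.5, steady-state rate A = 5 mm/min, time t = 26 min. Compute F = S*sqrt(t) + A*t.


F = S*sqrt(t) + A*t
F = 7*sqrt(26) + 5*26
F = 7*5.099020 + 130

165.6931 mm


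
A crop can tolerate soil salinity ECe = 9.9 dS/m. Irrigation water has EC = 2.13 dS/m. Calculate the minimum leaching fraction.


LR = ECiw / (5*ECe - ECiw)
LR = 2.13 / (5*9.9 - 2.13)
LR = 2.13 / 47.3700

0.0450


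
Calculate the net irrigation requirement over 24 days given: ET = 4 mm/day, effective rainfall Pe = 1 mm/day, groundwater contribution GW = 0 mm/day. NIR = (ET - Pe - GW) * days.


Daily deficit = ET - Pe - GW = 4 - 1 - 0 = 3 mm/day
NIR = 3 * 24 = 72 mm

72.0000 mm


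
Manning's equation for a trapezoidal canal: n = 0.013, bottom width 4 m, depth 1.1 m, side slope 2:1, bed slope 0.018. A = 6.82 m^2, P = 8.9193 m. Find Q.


R = A/P = 6.82/8.9193 = 0.764634
Q = (1/0.013) * 6.82 * 0.764634^(2/3) * 0.018^0.5

58.8545 m^3/s


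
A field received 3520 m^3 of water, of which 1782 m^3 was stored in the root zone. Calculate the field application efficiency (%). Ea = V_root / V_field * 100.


Ea = V_root / V_field * 100 = 1782 / 3520 * 100 = 50.6250%

50.6250 %


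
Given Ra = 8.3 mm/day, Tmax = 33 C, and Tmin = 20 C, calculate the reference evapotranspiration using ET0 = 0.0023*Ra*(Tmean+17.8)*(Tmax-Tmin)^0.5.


Tmean = (Tmax + Tmin)/2 = (33 + 20)/2 = 26.5
ET0 = 0.0023 * 8.3 * (26.5 + 17.8) * sqrt(33 - 20)
ET0 = 0.0023 * 8.3 * 44.3 * 3.605551

3.0492 mm/day


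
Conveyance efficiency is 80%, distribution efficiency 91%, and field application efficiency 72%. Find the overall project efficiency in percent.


Ec = 0.8, Eb = 0.91, Ea = 0.72
E = 0.8 * 0.91 * 0.72 * 100 = 52.4160%

52.4160 %


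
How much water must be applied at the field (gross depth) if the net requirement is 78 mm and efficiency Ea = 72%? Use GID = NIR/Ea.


Ea = 72% = 0.72
GID = NIR / Ea = 78 / 0.72 = 108.3333 mm

108.3333 mm


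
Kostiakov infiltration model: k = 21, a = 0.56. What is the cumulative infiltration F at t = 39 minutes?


F = k * t^a = 21 * 39^0.56
F = 21 * 7.780297

163.3862 mm


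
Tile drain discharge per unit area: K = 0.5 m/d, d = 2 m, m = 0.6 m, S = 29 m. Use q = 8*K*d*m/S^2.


q = 8*K*d*m/S^2
q = 8*0.5*2*0.6/29^2
q = 4.8000 / 841

0.0057 m/d


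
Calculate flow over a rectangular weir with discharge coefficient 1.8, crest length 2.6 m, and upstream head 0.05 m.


Q = C * L * H^(3/2) = 1.8 * 2.6 * 0.05^1.5 = 1.8 * 2.6 * 0.011180

0.0523 m^3/s


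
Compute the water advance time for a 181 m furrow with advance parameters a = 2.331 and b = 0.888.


t = (L/a)^(1/b)
t = (181/2.331)^(1/0.888)
t = 77.649078^(1/0.888)

134.4410 min


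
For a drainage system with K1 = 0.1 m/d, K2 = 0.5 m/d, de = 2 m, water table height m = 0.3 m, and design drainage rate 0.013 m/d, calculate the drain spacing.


S^2 = 8*K2*de*m/q + 4*K1*m^2/q
S^2 = 8*0.5*2*0.3/0.013 + 4*0.1*0.3^2/0.013
S = sqrt(187.3846)

13.6888 m


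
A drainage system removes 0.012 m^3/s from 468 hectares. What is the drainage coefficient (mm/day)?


DC = Q * 86400 / (A * 10000) * 1000
DC = 0.012 * 86400 / (468 * 10000) * 1000
DC = 1036800.0000 / 4680000

0.2215 mm/day


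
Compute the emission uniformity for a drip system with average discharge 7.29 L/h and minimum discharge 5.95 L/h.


EU = (q_min/q_avg)*100 = (5.95/7.29)*100 = 81.6187%

81.6187 %


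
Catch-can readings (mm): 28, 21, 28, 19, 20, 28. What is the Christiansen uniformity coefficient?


mean = 24.000000 mm
MAD = 4.000000 mm
CU = (1 - 4.000000/24.000000)*100

83.3333 %


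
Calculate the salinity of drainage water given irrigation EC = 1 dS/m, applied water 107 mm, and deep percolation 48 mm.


EC_dw = EC_iw * D_iw / D_dw
EC_dw = 1 * 107 / 48
EC_dw = 107 / 48

2.2292 dS/m


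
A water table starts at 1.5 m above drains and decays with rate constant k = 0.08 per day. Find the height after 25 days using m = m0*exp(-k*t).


m = m0 * exp(-k*t)
m = 1.5 * exp(-0.08 * 25)
m = 1.5 * exp(-2.0000)

0.2030 m


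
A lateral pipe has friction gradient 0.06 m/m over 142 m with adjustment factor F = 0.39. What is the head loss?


hf = J * L * F = 0.06 * 142 * 0.39 = 3.3228 m

3.3228 m


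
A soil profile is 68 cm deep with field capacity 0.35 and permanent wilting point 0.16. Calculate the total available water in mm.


AWC = (FC - PWP) * d * 10
AWC = (0.35 - 0.16) * 68 * 10
AWC = 0.1900 * 68 * 10

129.2000 mm


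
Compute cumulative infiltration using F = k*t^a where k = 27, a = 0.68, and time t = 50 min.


F = k * t^a = 27 * 50^0.68
F = 27 * 14.298800

386.0676 mm


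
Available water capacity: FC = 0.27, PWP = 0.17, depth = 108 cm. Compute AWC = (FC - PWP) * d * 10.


AWC = (FC - PWP) * d * 10
AWC = (0.27 - 0.17) * 108 * 10
AWC = 0.1000 * 108 * 10

108.0000 mm


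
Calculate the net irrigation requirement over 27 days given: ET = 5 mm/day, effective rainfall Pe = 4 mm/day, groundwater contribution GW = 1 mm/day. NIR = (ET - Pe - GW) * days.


Daily deficit = ET - Pe - GW = 5 - 4 - 1 = 0 mm/day
NIR = 0 * 27 = 0 mm

0 mm
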